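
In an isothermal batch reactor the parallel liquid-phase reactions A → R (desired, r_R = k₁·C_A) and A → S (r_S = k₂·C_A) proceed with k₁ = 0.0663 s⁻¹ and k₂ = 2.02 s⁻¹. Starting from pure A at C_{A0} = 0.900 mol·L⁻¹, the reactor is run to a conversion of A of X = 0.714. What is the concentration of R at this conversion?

0.0204 mol·L⁻¹

C_A = C_{A0}(1−X) = 0.2574 mol·L⁻¹.
Both paths are first order in A, so the instantaneous fraction to R is constant: dC_R/d(−C_A) = k₁/(k₁+k₂) = 0.03178.
C_R = 0.03178·(C_{A0}−C_A) = 0.03178×0.6426 = 0.0204 mol·L⁻¹.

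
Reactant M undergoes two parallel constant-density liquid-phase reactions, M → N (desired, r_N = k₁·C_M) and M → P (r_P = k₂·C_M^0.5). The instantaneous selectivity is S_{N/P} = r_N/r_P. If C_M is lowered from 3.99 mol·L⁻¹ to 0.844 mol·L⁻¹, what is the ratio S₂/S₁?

0.460

S_{N/P} = (k₁/k₂)·C_M^0.5, so S₂/S₁ = (C_{M,2}/C_{M,1})^0.5.
= (0.844/3.99)^0.5 = (0.2115)^0.5 = 0.460.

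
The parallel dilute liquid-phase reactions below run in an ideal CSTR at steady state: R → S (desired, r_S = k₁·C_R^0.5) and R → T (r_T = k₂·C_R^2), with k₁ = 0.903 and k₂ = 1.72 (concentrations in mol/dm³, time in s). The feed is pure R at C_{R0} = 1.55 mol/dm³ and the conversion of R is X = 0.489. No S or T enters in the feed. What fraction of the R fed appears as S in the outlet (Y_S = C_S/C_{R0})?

Exit C_R = C_{R0}(1−X) = 1.55×0.511 = 0.7921 mol/dm³.
In a CSTR the entire volume is at exit conditions, so r_S = 0.903×0.7921^0.5 = 0.8036 and r_T = 1.72×0.7921^2 = 1.079.
Fraction of consumed R going to S: r_S/(r_S+r_T) = 0.4269.
C_S = 0.4269·C_{R0}·X = 0.4269×1.55×0.489 = 0.324 mol/dm³; Y_S = C_S/C_{R0} = 0.209.

0.209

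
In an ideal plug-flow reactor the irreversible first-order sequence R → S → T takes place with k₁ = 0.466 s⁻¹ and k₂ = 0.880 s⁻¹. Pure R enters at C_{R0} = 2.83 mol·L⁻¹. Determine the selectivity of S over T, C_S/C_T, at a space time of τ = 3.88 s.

0.214

The intermediate concentration in a first-order A→B→C sequence is C_S = k₁C_{R0}(e^(−k₁τ) − e^(−k₂τ))/(k₂−k₁).
e^(−k₁τ) = e^(−0.466×3.88) = e^(−1.808) = 0.1640; e^(−k₂τ) = e^(−3.414) = 0.03290.
C_S = 0.466×2.83/(0.880−0.466) × (0.1640−0.03290) = 3.185×0.1311 = 0.4175 mol·L⁻¹.
C_R = C_{R0}e^(−k₁τ) = 0.4640 mol·L⁻¹, so C_T = C_{R0}−C_R−C_S = 1.948 mol·L⁻¹; C_S/C_T = 0.214.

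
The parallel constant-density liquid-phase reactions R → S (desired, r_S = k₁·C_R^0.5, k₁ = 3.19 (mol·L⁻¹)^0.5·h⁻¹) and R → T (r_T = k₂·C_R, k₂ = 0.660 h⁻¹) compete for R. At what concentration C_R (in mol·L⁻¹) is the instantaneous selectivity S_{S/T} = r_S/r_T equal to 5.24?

S_{S/T} = (k₁/k₂)·C_R^-0.5 ⇒ C_R = (S·k₂/k₁)^(-2).
= (5.24×0.660/3.19)^(-2) = (1.084)^(-2) = 0.851 mol·L⁻¹.

0.851 mol·L⁻¹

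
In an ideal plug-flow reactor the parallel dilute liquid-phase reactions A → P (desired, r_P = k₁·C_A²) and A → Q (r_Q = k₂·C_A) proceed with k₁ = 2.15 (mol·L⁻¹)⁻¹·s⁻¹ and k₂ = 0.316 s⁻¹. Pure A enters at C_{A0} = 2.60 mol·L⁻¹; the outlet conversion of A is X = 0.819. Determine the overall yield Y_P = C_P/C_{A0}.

0.735

C_A = C_{A0}(1−X) = 0.4706 mol·L⁻¹.
Along a PFR/batch, dC_Q/dC_A = −r_Q/(r_P+r_Q) = −k₂/(k₂+k₁·C_A).
Integrating from C_{A0} to C_A: C_Q = (0.316/2.15)·ln[(0.316+2.15·2.60)/(0.316+2.15·0.471)] = 0.1470·ln(5.906/1.328) = 0.2194 mol·L⁻¹.
Then C_P = (C_{A0}−C_A) − C_Q = 2.129 − 0.2194 = 1.910 mol·L⁻¹.
Y_P = C_P/C_{A0} = 1.910/2.60 = 0.735.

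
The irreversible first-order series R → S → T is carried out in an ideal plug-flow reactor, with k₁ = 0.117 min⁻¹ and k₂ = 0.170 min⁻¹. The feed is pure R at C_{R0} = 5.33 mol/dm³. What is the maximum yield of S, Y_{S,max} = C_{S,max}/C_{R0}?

0.302

At the optimum, C_{S,max}/C_{R0} = (k₁/k₂)^[k₂/(k₂−k₁)].
= (0.117/0.170)^(0.170/(0.170−0.117)) = (0.6882)^(3.208) = 0.3017.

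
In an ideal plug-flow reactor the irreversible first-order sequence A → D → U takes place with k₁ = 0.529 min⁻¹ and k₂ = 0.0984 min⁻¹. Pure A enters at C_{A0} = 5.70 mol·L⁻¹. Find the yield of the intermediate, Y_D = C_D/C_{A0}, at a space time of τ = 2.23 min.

For first-order series with pure A initially, C_D(τ) = k₁C_{A0}/(k₂−k₁)·(e^(−k₁τ) − e^(−k₂τ)).
e^(−k₁τ) = e^(−0.529×2.23) = e^(−1.180) = 0.3074; e^(−k₂τ) = e^(−0.2194) = 0.8030.
C_D = 0.529×5.70/(0.0984−0.529) × (0.3074−0.8030) = (-7.003)×(-0.4956) = 3.470 mol·L⁻¹.
Y_D = C_D/C_{A0} = 3.470/5.70 = 0.609.

0.609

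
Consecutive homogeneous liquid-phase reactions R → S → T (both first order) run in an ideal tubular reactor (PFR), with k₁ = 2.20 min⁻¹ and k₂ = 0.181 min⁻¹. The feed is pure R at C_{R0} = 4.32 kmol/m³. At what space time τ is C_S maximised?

1.24 min

Setting dC_S/dτ = 0 gives τ_opt = ln(k₂/k₁)/(k₂−k₁).
= ln(0.181/2.20)/(0.181−2.20) = ln(0.08227)/-2.019 = -2.498/-2.019 = 1.24 min.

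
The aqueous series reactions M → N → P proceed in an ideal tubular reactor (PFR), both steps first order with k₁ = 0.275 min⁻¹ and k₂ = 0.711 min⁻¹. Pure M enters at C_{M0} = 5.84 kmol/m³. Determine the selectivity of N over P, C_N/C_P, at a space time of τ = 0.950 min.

The intermediate concentration in a first-order A→B→C sequence is C_N = k₁C_{M0}(e^(−k₁τ) − e^(−k₂τ))/(k₂−k₁).
e^(−k₁τ) = e^(−0.275×0.950) = e^(−0.2612) = 0.7701; e^(−k₂τ) = e^(−0.6754) = 0.5089.
C_N = 0.275×5.84/(0.711−0.275) × (0.7701−0.5089) = 3.683×0.2612 = 0.9620 kmol/m³.
C_M = C_{M0}e^(−k₁τ) = 4.497 kmol/m³, so C_P = C_{M0}−C_M−C_N = 0.3807 kmol/m³; C_N/C_P = 2.53.

2.53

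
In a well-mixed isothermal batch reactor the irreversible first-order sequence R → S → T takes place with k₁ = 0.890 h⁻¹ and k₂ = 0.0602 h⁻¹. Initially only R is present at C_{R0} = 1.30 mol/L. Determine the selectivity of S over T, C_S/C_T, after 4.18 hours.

4.81

Solving the coupled first-order balances gives C_S(t) = [k₁/(k₂−k₁)]·C_{R0}·(e^(−k₁t) − e^(−k₂t)).
e^(−k₁t) = e^(−0.890×4.18) = e^(−3.720) = 0.02423; e^(−k₂t) = e^(−0.2516) = 0.7775.
C_S = 0.890×1.30/(0.0602−0.890) × (0.02423−0.7775) = (-1.394)×(-0.7533) = 1.050 mol/L.
C_R = C_{R0}e^(−k₁t) = 0.03150 mol/L, so C_T = C_{R0}−C_R−C_S = 0.2182 mol/L; C_S/C_T = 4.81.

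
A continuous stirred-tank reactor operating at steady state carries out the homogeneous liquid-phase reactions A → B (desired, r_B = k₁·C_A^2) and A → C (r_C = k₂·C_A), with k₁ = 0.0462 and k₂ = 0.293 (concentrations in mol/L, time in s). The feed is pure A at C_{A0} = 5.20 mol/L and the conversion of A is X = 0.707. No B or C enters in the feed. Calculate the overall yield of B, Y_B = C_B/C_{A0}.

0.137

Exit C_A = C_{A0}(1−X) = 5.20×0.293 = 1.524 mol/L.
In a CSTR the entire volume is at exit conditions, so r_B = 0.0462×1.524^2 = 0.1072 and r_C = 0.293×1.524 = 0.4464.
Fraction of consumed A going to B: r_B/(r_B+r_C) = 0.1937.
C_B = 0.1937·C_{A0}·X = 0.1937×5.20×0.707 = 0.712 mol/L; Y_B = C_B/C_{A0} = 0.137.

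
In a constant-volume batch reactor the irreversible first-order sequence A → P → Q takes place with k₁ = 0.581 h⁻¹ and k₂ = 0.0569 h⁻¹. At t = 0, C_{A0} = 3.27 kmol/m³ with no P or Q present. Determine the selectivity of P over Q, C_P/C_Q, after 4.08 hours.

The intermediate concentration in a first-order A→B→C sequence is C_P = k₁C_{A0}(e^(−k₁t) − e^(−k₂t))/(k₂−k₁).
e^(−k₁t) = e^(−0.581×4.08) = e^(−2.370) = 0.09344; e^(−k₂t) = e^(−0.2322) = 0.7928.
C_P = 0.581×3.27/(0.0569−0.581) × (0.09344−0.7928) = (-3.625)×(-0.6994) = 2.535 kmol/m³.
C_A = C_{A0}e^(−k₁t) = 0.3055 kmol/m³, so C_Q = C_{A0}−C_A−C_P = 0.4292 kmol/m³; C_P/C_Q = 5.91.

5.91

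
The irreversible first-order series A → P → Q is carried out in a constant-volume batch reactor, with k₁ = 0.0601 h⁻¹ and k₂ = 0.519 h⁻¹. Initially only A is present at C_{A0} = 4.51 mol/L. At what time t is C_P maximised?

The intermediate peaks when r₁ = r₂, i.e. k₁e^(−k₁t) = k₂e^(−k₂t), giving t_opt = ln(k₂/k₁)/(k₂−k₁).
= ln(0.519/0.0601)/(0.519−0.0601) = ln(8.636)/0.4589 = 2.156/0.4589 = 4.70 h.

4.70 h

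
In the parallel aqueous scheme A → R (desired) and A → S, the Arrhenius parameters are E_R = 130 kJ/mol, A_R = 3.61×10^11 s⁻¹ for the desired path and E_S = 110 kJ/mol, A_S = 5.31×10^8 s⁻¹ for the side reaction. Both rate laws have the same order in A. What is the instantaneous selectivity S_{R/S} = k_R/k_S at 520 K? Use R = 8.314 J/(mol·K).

k_R/k_S = (A_R/A_S)·exp[−(E_R−E_S)/(RT)] = (A_R/A_S)·exp[(E_S−E_R)/(RT)].
(E_S−E_R)/(RT) = (110−130)×10³/(8.314×520) = -20000/4323 = -4.626.
k_R/k_S = (3.61×10^11/5.31×10^8)·exp(-4.626) = 679.8 × 0.009793 = 6.66.

6.66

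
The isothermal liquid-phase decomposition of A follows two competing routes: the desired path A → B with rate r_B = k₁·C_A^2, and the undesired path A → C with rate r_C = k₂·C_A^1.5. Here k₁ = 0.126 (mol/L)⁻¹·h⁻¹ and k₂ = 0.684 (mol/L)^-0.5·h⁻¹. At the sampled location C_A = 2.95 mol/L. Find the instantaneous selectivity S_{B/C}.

0.316

S_{B/C} = r_B/r_C = (k₁·C_A^2)/(k₂·C_A^1.5) = (k₁/k₂)·C_A^0.5.
= (0.126×2.950^2) / (0.684×2.950^1.5) = 1.097/3.466 = 0.316.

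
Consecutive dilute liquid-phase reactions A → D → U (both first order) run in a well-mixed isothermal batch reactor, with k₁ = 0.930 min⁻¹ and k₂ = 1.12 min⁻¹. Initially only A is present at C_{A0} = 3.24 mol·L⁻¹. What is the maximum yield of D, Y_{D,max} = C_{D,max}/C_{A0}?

At the optimum, C_{D,max}/C_{A0} = (k₁/k₂)^[k₂/(k₂−k₁)].
= (0.930/1.12)^(1.12/(1.12−0.930)) = (0.8304)^(5.895) = 0.3343.

0.334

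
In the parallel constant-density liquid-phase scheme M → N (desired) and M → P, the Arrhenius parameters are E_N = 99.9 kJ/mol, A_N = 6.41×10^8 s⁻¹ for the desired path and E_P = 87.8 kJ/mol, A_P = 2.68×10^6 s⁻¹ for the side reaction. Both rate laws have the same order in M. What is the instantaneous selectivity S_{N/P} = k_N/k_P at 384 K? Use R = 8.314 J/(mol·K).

Since both paths have the same order in M, the concentration cancels and S_{N/P} = k_N/k_P = (A_N/A_P)·exp[(E_P−E_N)/(RT)].
(E_P−E_N)/(RT) = (87.8−99.9)×10³/(8.314×384) = -12100/3193 = -3.790.
k_N/k_P = (6.41×10^8/2.68×10^6)·exp(-3.790) = 239.2 × 0.02259 = 5.40.

5.40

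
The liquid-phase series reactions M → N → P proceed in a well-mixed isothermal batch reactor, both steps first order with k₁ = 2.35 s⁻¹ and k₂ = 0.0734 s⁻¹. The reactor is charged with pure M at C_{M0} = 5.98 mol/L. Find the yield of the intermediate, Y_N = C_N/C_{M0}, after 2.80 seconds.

0.839

The intermediate concentration in a first-order A→B→C sequence is C_N = k₁C_{M0}(e^(−k₁t) − e^(−k₂t))/(k₂−k₁).
e^(−k₁t) = e^(−2.35×2.80) = e^(−6.580) = 0.001388; e^(−k₂t) = e^(−0.2055) = 0.8142.
C_N = 2.35×5.98/(0.0734−2.35) × (0.001388−0.8142) = (-6.173)×(-0.8128) = 5.017 mol/L.
Y_N = C_N/C_{M0} = 5.017/5.98 = 0.839.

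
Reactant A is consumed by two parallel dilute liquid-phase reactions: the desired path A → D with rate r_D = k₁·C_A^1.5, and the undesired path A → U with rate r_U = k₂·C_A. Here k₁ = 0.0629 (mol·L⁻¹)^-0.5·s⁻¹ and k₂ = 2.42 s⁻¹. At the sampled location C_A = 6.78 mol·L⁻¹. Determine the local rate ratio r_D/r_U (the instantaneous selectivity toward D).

0.0677

S_{D/U} = r_D/r_U = (k₁·C_A^1.5)/(k₂·C_A) = (k₁/k₂)·C_A^0.5.
= (0.0629×6.780^1.5) / (2.42×6.780) = 1.110/16.41 = 0.0677.
Since the desired path is higher order in A, keeping C_A high (PFR or concentrated feed) favours D.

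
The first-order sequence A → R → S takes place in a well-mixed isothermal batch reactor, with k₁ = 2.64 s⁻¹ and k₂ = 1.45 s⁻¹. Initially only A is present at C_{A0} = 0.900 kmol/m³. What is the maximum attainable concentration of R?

0.434 kmol/m³

At the optimum, C_{R,max}/C_{A0} = (k₁/k₂)^[k₂/(k₂−k₁)].
= (2.64/1.45)^(1.45/(1.45−2.64)) = (1.821)^(-1.218) = 0.4818.
C_{R,max} = 0.4818×0.900 = 0.434 kmol/m³.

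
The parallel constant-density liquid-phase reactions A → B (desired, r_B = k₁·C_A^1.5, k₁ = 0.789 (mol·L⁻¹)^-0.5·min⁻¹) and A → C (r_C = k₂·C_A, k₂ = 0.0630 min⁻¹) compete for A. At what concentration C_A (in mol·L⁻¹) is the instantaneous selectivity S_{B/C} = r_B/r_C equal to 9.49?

S_{B/C} = (k₁/k₂)·C_A^0.5 ⇒ C_A = (S·k₂/k₁)^(2).
= (9.49×0.0630/0.789)^(2) = (0.7578)^(2) = 0.574 mol·L⁻¹.

0.574 mol·L⁻¹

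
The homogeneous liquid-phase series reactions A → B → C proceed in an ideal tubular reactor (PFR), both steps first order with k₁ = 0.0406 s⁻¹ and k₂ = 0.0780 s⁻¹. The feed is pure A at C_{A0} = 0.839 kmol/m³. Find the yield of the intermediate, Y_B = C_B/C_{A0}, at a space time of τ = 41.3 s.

0.160

Solving the coupled first-order balances gives C_B(τ) = [k₁/(k₂−k₁)]·C_{A0}·(e^(−k₁τ) − e^(−k₂τ)).
e^(−k₁τ) = e^(−0.0406×41.3) = e^(−1.677) = 0.1870; e^(−k₂τ) = e^(−3.221) = 0.03990.
C_B = 0.0406×0.839/(0.0780−0.0406) × (0.1870−0.03990) = 0.9108×0.1471 = 0.1340 kmol/m³.
Y_B = C_B/C_{A0} = 0.1340/0.839 = 0.160.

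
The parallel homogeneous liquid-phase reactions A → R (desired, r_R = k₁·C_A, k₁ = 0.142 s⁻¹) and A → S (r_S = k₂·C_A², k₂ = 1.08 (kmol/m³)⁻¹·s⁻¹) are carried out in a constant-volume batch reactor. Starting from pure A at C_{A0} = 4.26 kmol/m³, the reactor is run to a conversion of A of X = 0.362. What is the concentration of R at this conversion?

C_A = C_{A0}(1−X) = 2.718 kmol/m³.
Along a PFR/batch, dC_R/dC_A = −r_R/(r_R+r_S) = −k₁/(k₁+k₂·C_A).
Integrating from C_{A0} to C_A: C_R = (0.142/1.08)·ln[(0.142+1.08·4.26)/(0.142+1.08·2.72)] = 0.1315·ln(4.743/3.077) = 0.05688 kmol/m³.

0.0569 kmol/m³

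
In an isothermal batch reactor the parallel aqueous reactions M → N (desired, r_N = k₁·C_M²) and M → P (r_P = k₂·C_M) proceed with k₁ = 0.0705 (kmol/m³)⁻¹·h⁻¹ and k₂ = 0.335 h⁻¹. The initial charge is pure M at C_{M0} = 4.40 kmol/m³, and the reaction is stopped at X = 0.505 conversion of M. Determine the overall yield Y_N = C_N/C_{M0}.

C_M = C_{M0}(1−X) = 2.178 kmol/m³.
Along a PFR/batch, dC_P/dC_M = −r_P/(r_N+r_P) = −k₂/(k₂+k₁·C_M).
Integrating from C_{M0} to C_M: C_P = (0.335/0.0705)·ln[(0.335+0.0705·4.40)/(0.335+0.0705·2.18)] = 4.752·ln(0.6452/0.4885) = 1.322 kmol/m³.
Then C_N = (C_{M0}−C_M) − C_P = 2.222 − 1.322 = 0.9004 kmol/m³.
Y_N = C_N/C_{M0} = 0.9004/4.40 = 0.205.

0.205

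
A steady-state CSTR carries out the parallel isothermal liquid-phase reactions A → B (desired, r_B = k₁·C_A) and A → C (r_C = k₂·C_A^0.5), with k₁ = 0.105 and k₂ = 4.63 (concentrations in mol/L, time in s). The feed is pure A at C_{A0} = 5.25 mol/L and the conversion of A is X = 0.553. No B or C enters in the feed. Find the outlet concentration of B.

Exit C_A = C_{A0}(1−X) = 5.25×0.447 = 2.347 mol/L.
Rates in a CSTR are evaluated at the outlet concentration: r_B = 0.105×2.347 = 0.2464, r_C = 4.63×2.347^0.5 = 7.093.
Fraction of consumed A going to B: r_B/(r_B+r_C) = 0.03357.
C_B = 0.03357·C_{A0}·X = 0.03357×5.25×0.553 = 0.0975 mol/L.

0.0975 mol/L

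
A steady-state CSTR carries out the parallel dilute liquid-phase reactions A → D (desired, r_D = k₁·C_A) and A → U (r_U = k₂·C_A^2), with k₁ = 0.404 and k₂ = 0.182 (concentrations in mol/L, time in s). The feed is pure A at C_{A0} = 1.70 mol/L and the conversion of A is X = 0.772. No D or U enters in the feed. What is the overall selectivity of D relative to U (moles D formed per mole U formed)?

Exit C_A = C_{A0}(1−X) = 1.70×0.228 = 0.3876 mol/L.
A CSTR operates uniformly at the exit composition, giving r_D = 0.1566 and r_U = 0.02734 (each k·C_A^n at C_A = 0.3876).
Overall selectivity = C_D/C_U = r_Dτ/(r_Uτ) = r_D/r_U = 5.73.

5.73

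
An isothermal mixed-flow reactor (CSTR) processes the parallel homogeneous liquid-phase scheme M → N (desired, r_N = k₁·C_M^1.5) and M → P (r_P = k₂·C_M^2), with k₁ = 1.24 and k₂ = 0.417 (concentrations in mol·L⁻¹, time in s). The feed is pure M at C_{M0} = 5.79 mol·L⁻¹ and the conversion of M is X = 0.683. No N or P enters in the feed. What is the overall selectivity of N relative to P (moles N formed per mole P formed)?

Exit C_M = C_{M0}(1−X) = 5.79×0.317 = 1.835 mol·L⁻¹.
Rates in a CSTR are evaluated at the outlet concentration: r_N = 1.24×1.835^1.5 = 3.083, r_P = 0.417×1.835^2 = 1.405.
Overall selectivity = C_N/C_P = r_Nτ/(r_Pτ) = r_N/r_P = 2.19.

2.19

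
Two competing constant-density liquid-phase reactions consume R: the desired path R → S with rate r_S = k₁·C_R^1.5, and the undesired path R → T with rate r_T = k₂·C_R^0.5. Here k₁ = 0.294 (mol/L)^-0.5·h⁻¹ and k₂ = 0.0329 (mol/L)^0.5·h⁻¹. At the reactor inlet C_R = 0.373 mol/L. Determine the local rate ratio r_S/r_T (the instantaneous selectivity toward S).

S_{S/T} = r_S/r_T = (k₁·C_R^1.5)/(k₂·C_R^0.5) = (k₁/k₂)·C_R.
= (0.294×0.3730^1.5) / (0.0329×0.3730^0.5) = 0.06697/0.02009 = 3.33.
Since the desired path is higher order in R, keeping C_R high (PFR or concentrated feed) favours S.

3.33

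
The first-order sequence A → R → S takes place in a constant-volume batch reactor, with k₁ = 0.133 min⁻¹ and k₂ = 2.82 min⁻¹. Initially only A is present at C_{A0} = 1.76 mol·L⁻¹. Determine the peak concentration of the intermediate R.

0.0714 mol·L⁻¹

Evaluating C_R at t_opt = ln(k₂/k₁)/(k₂−k₁) gives C_{R,max}/C_{A0} = (k₁/k₂)^[k₂/(k₂−k₁)].
= (0.133/2.82)^(2.82/(2.82−0.133)) = (0.04716)^(1.049) = 0.04055.
C_{R,max} = 0.04055×1.76 = 0.0714 mol·L⁻¹.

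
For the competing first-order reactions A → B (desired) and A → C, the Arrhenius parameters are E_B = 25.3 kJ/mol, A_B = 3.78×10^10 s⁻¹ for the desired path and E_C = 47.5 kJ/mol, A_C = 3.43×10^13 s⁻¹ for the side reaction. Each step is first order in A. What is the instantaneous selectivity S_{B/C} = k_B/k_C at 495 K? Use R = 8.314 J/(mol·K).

With equal orders, S_{B/C} = k_B/k_C = (A_B/A_C)·exp[(E_C−E_B)/(RT)].
(E_C−E_B)/(RT) = (47.5−25.3)×10³/(8.314×495) = 22200/4115 = 5.394.
k_B/k_C = (3.78×10^10/3.43×10^13)·exp(5.394) = 0.001102 × 220.2 = 0.243.

0.243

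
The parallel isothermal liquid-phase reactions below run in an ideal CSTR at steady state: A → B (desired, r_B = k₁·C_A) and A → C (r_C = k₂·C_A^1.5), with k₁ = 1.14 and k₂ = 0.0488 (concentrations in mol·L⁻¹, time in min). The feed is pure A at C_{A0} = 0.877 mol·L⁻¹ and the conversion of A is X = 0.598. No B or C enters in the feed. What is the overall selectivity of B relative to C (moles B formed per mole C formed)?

39.3

Exit C_A = C_{A0}(1−X) = 0.877×0.402 = 0.3526 mol·L⁻¹.
A CSTR operates uniformly at the exit composition, giving r_B = 0.4019 and r_C = 0.01022 (each k·C_A^n at C_A = 0.3526).
Overall selectivity = C_B/C_C = r_Bτ/(r_Cτ) = r_B/r_C = 39.3.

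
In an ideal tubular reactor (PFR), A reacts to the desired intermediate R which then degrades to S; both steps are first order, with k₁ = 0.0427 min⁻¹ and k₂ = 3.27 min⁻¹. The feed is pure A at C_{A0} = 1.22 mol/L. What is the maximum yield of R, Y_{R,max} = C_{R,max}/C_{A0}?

For a first-order series the maximum intermediate yield is C_{R,max}/C_{A0} = (k₁/k₂)^[k₂/(k₂−k₁)].
= (0.0427/3.27)^(3.27/(3.27−0.0427)) = (0.01306)^(1.013) = 0.01233.

0.0123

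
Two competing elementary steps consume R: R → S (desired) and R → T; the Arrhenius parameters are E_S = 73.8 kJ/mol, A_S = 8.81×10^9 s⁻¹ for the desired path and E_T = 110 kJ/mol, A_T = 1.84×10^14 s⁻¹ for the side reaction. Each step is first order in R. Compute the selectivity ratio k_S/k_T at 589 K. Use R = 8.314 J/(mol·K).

0.0777

k_S/k_T = (A_S/A_T)·exp[−(E_S−E_T)/(RT)] = (A_S/A_T)·exp[(E_T−E_S)/(RT)].
(E_T−E_S)/(RT) = (110−73.8)×10³/(8.314×589) = 36200/4897 = 7.392.
k_S/k_T = (8.81×10^9/1.84×10^14)·exp(7.392) = 4.788×10^-5 × 1624 = 0.0777.
Since E_S < E_T, lowering the temperature improves selectivity toward S.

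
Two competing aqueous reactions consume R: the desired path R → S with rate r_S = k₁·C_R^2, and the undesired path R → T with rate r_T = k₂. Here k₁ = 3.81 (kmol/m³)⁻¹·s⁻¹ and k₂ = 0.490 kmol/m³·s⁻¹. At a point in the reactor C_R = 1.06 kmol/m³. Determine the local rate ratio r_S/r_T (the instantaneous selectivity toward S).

S_{S/T} = r_S/r_T = (k₁·C_R^2)/(k₂) = (k₁/k₂)·C_R^2.
= (3.81×1.060^2) / (0.490) = 4.281/0.4900 = 8.74.
Since the desired path is higher order in R, keeping C_R high (PFR or concentrated feed) favours S.

8.74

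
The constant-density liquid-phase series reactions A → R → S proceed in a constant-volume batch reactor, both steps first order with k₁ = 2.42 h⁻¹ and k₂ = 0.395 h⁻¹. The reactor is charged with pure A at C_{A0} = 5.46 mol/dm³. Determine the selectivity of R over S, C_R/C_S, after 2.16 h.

1.02

Solving the coupled first-order balances gives C_R(t) = [k₁/(k₂−k₁)]·C_{A0}·(e^(−k₁t) − e^(−k₂t)).
e^(−k₁t) = e^(−2.42×2.16) = e^(−5.227) = 0.005369; e^(−k₂t) = e^(−0.8532) = 0.4260.
C_R = 2.42×5.46/(0.395−2.42) × (0.005369−0.4260) = (-6.525)×(-0.4207) = 2.745 mol/dm³.
C_A = C_{A0}e^(−k₁t) = 0.02931 mol/dm³, so C_S = C_{A0}−C_A−C_R = 2.686 mol/dm³; C_R/C_S = 1.02.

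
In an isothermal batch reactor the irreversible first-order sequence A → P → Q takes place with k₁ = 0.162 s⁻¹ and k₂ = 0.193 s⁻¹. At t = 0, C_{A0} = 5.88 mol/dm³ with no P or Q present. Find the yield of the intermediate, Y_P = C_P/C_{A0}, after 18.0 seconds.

Solving the coupled first-order balances gives C_P(t) = [k₁/(k₂−k₁)]·C_{A0}·(e^(−k₁t) − e^(−k₂t)).
e^(−k₁t) = e^(−0.162×18.0) = e^(−2.916) = 0.05415; e^(−k₂t) = e^(−3.474) = 0.03099.
C_P = 0.162×5.88/(0.193−0.162) × (0.05415−0.03099) = 30.73×0.02316 = 0.7116 mol/dm³.
Y_P = C_P/C_{A0} = 0.7116/5.88 = 0.121.

0.121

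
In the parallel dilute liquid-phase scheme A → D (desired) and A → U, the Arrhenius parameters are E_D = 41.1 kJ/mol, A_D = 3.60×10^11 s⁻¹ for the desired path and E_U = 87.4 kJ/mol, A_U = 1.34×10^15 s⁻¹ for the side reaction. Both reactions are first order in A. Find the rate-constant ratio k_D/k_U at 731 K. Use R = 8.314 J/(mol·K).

With equal orders, S_{D/U} = k_D/k_U = (A_D/A_U)·exp[(E_U−E_D)/(RT)].
(E_U−E_D)/(RT) = (87.4−41.1)×10³/(8.314×731) = 46300/6078 = 7.618.
k_D/k_U = (3.60×10^11/1.34×10^15)·exp(7.618) = 2.687×10^-4 × 2035 = 0.547.
Since E_D < E_U, lowering the temperature improves selectivity toward D.

0.547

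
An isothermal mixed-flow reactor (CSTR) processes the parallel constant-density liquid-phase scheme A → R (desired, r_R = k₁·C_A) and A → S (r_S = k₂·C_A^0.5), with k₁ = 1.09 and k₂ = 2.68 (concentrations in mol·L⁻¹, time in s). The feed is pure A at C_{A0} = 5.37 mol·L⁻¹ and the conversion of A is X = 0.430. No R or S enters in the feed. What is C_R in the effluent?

Exit C_A = C_{A0}(1−X) = 5.37×0.570 = 3.061 mol·L⁻¹.
A CSTR operates uniformly at the exit composition, giving r_R = 3.336 and r_S = 4.689 (each k·C_A^n at C_A = 3.061).
Fraction of consumed A going to R: r_R/(r_R+r_S) = 0.4157.
C_R = 0.4157·C_{A0}·X = 0.4157×5.37×0.430 = 0.960 mol·L⁻¹.

0.960 mol·L⁻¹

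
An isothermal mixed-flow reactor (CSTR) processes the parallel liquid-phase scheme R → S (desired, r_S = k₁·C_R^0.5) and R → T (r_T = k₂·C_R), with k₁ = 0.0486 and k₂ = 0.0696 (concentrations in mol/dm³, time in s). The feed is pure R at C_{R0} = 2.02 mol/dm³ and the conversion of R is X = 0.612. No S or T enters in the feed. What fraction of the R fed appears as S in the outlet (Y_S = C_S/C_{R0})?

0.270

Exit C_R = C_{R0}(1−X) = 2.02×0.388 = 0.7838 mol/dm³.
Rates in a CSTR are evaluated at the outlet concentration: r_S = 0.0486×0.7838^0.5 = 0.04303, r_T = 0.0696×0.7838 = 0.05455.
Fraction of consumed R going to S: r_S/(r_S+r_T) = 0.4409.
C_S = 0.4409·C_{R0}·X = 0.4409×2.02×0.612 = 0.545 mol/dm³; Y_S = C_S/C_{R0} = 0.270.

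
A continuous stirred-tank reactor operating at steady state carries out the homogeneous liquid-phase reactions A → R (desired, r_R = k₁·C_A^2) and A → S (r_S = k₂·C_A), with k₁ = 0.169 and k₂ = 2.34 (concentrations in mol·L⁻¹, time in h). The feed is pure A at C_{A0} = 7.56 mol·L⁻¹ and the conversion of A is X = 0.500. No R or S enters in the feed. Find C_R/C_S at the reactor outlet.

Exit C_A = C_{A0}(1−X) = 7.56×0.500 = 3.780 mol·L⁻¹.
In a CSTR the entire volume is at exit conditions, so r_R = 0.169×3.780^2 = 2.415 and r_S = 2.34×3.780 = 8.845.
Overall selectivity = C_R/C_S = r_Rτ/(r_Sτ) = r_R/r_S = 0.273.

0.273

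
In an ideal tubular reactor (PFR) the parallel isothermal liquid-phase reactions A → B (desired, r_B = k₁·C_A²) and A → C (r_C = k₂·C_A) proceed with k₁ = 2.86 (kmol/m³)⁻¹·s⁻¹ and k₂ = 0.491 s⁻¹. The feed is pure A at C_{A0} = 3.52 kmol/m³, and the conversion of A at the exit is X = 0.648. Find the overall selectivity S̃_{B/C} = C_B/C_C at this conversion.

C_A = C_{A0}(1−X) = 1.239 kmol/m³.
Along a PFR/batch, dC_C/dC_A = −r_C/(r_B+r_C) = −k₂/(k₂+k₁·C_A).
Integrating from C_{A0} to C_A: C_C = (0.491/2.86)·ln[(0.491+2.86·3.52)/(0.491+2.86·1.24)] = 0.1717·ln(10.56/4.035) = 0.1652 kmol/m³.
Then C_B = (C_{A0}−C_A) − C_C = 2.281 − 0.1652 = 2.116 kmol/m³.
S̃_{B/C} = C_B/C_C = 2.116/0.1652 = 12.8.

12.8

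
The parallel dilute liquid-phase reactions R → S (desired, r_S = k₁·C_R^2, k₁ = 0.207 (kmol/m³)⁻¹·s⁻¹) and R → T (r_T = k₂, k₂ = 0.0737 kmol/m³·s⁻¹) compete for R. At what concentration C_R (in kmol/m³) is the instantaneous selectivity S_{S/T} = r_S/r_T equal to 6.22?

1.49 kmol/m³

S_{S/T} = (k₁/k₂)·C_R^2 ⇒ C_R = (S·k₂/k₁)^(0.5).
= (6.22×0.0737/0.207)^(0.5) = (2.215)^(0.5) = 1.49 kmol/m³.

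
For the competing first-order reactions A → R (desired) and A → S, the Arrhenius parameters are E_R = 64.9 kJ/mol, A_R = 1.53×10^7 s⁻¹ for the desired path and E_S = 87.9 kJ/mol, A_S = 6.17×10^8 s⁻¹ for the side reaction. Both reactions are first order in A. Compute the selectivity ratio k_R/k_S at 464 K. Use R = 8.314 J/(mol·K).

9.63

k_R/k_S = (A_R/A_S)·exp[−(E_R−E_S)/(RT)] = (A_R/A_S)·exp[(E_S−E_R)/(RT)].
(E_S−E_R)/(RT) = (87.9−64.9)×10³/(8.314×464) = 23000/3858 = 5.962.
k_R/k_S = (1.53×10^7/6.17×10^8)·exp(5.962) = 0.02480 × 388.4 = 9.63.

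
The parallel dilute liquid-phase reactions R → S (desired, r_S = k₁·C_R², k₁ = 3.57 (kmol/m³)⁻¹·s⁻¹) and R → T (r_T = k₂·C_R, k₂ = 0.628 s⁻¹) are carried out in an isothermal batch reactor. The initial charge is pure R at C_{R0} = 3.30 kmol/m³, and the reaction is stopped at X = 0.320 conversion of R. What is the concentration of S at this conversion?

0.992 kmol/m³

C_R = C_{R0}(1−X) = 2.244 kmol/m³.
Along a PFR/batch, dC_T/dC_R = −r_T/(r_S+r_T) = −k₂/(k₂+k₁·C_R).
Integrating from C_{R0} to C_R: C_T = (0.628/3.57)·ln[(0.628+3.57·3.30)/(0.628+3.57·2.24)] = 0.1759·ln(12.41/8.639) = 0.06370 kmol/m³.
Then C_S = (C_{R0}−C_R) − C_T = 1.056 − 0.06370 = 0.9923 kmol/m³.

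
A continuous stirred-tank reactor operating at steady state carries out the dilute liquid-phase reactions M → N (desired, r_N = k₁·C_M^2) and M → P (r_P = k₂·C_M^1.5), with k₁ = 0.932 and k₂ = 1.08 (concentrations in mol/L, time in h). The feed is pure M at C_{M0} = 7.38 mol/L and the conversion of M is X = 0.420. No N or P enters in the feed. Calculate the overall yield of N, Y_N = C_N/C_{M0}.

Exit C_M = C_{M0}(1−X) = 7.38×0.580 = 4.280 mol/L.
Rates in a CSTR are evaluated at the outlet concentration: r_N = 0.932×4.280^2 = 17.08, r_P = 1.08×4.280^1.5 = 9.564.
Fraction of consumed M going to N: r_N/(r_N+r_P) = 0.6410.
C_N = 0.6410·C_{M0}·X = 0.6410×7.38×0.420 = 1.99 mol/L; Y_N = C_N/C_{M0} = 0.269.

0.269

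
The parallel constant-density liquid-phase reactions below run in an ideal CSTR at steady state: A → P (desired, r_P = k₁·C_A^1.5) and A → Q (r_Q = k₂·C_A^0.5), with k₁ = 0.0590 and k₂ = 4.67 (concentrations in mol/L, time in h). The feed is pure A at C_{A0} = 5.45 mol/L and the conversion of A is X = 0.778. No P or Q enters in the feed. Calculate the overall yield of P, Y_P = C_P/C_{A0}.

Exit C_A = C_{A0}(1−X) = 5.45×0.222 = 1.210 mol/L.
In a CSTR the entire volume is at exit conditions, so r_P = 0.0590×1.210^1.5 = 0.07852 and r_Q = 4.67×1.210^0.5 = 5.137.
Fraction of consumed A going to P: r_P/(r_P+r_Q) = 0.01506.
C_P = 0.01506·C_{A0}·X = 0.01506×5.45×0.778 = 0.0638 mol/L; Y_P = C_P/C_{A0} = 0.0117.

0.0117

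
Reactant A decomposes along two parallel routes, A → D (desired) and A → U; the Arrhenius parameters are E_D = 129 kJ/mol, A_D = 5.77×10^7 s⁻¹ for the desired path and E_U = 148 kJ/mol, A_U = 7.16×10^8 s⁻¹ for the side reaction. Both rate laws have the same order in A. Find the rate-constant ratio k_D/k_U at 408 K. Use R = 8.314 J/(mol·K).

21.8

With equal orders, S_{D/U} = k_D/k_U = (A_D/A_U)·exp[(E_U−E_D)/(RT)].
(E_U−E_D)/(RT) = (148−129)×10³/(8.314×408) = 19000/3392 = 5.601.
k_D/k_U = (5.77×10^7/7.16×10^8)·exp(5.601) = 0.08059 × 270.8 = 21.8.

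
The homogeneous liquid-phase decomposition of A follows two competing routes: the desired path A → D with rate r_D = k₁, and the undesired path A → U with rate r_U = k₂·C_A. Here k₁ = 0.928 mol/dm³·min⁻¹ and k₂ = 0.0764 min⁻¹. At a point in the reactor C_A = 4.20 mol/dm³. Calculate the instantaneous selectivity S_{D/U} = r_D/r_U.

2.89

S_{D/U} = r_D/r_U = (k₁)/(k₂·C_A) = (k₁/k₂)·C_A⁻¹.
= (0.928) / (0.0764×4.200) = 0.9280/0.3209 = 2.89.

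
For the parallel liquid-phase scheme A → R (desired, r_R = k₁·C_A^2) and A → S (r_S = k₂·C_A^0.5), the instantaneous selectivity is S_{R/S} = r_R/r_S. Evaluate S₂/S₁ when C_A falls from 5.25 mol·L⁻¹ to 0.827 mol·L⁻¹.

S_{R/S} = (k₁/k₂)·C_A^1.5, so S₂/S₁ = (C_{A,2}/C_{A,1})^1.5.
= (0.827/5.25)^1.5 = (0.1575)^1.5 = 0.0625.

0.0625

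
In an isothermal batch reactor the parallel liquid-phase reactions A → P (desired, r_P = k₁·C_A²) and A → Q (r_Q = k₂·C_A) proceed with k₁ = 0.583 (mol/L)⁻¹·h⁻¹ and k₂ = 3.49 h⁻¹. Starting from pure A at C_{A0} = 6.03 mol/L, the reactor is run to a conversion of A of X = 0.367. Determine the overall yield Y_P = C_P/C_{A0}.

C_A = C_{A0}(1−X) = 3.817 mol/L.
Along a PFR/batch, dC_Q/dC_A = −r_Q/(r_P+r_Q) = −k₂/(k₂+k₁·C_A).
Integrating from C_{A0} to C_A: C_Q = (3.49/0.583)·ln[(3.49+0.583·6.03)/(3.49+0.583·3.82)] = 5.986·ln(7.005/5.715) = 1.218 mol/L.
Then C_P = (C_{A0}−C_A) − C_Q = 2.213 − 1.218 = 0.9945 mol/L.
Y_P = C_P/C_{A0} = 0.9945/6.03 = 0.165.

0.165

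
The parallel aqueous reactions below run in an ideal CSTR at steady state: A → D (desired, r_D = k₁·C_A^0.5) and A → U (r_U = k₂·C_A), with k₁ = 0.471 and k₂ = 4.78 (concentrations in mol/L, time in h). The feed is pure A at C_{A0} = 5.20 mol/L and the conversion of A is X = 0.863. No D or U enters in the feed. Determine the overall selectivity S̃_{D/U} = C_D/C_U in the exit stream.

Exit C_A = C_{A0}(1−X) = 5.20×0.137 = 0.7124 mol/L.
A CSTR operates uniformly at the exit composition, giving r_D = 0.3975 and r_U = 3.405 (each k·C_A^n at C_A = 0.7124).
Overall selectivity = C_D/C_U = r_Dτ/(r_Uτ) = r_D/r_U = 0.117.

0.117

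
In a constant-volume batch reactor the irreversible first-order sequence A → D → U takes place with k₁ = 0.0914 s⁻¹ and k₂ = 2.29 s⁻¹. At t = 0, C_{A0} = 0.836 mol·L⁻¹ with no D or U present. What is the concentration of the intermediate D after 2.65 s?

For first-order series with pure A initially, C_D(t) = k₁C_{A0}/(k₂−k₁)·(e^(−k₁t) − e^(−k₂t)).
e^(−k₁t) = e^(−0.0914×2.65) = e^(−0.2422) = 0.7849; e^(−k₂t) = e^(−6.069) = 0.002315.
C_D = 0.0914×0.836/(2.29−0.0914) × (0.7849−0.002315) = 0.03475×0.7826 = 0.02720 mol·L⁻¹.

0.0272 mol·L⁻¹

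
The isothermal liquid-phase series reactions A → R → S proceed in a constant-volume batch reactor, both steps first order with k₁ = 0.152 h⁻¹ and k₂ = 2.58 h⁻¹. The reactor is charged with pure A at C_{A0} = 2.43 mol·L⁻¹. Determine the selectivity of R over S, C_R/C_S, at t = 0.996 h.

0.536

Solving the coupled first-order balances gives C_R(t) = [k₁/(k₂−k₁)]·C_{A0}·(e^(−k₁t) − e^(−k₂t)).
e^(−k₁t) = e^(−0.152×0.996) = e^(−0.1514) = 0.8595; e^(−k₂t) = e^(−2.570) = 0.07656.
C_R = 0.152×2.43/(2.58−0.152) × (0.8595−0.07656) = 0.1521×0.7830 = 0.1191 mol·L⁻¹.
C_A = C_{A0}e^(−k₁t) = 2.089 mol·L⁻¹, so C_S = C_{A0}−C_A−C_R = 0.2223 mol·L⁻¹; C_R/C_S = 0.536.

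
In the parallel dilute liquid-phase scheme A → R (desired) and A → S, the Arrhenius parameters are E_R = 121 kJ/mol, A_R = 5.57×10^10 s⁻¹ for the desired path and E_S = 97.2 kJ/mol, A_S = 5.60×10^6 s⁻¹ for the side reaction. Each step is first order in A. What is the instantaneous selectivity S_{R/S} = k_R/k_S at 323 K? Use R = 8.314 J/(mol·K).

k_R/k_S = (A_R/A_S)·exp[−(E_R−E_S)/(RT)] = (A_R/A_S)·exp[(E_S−E_R)/(RT)].
(E_S−E_R)/(RT) = (97.2−121)×10³/(8.314×323) = -23800/2685 = -8.863.
k_R/k_S = (5.57×10^10/5.60×10^6)·exp(-8.863) = 9946 × 1.416×10^-4 = 1.41.
Since E_R > E_S, raising the temperature improves selectivity toward R.

1.41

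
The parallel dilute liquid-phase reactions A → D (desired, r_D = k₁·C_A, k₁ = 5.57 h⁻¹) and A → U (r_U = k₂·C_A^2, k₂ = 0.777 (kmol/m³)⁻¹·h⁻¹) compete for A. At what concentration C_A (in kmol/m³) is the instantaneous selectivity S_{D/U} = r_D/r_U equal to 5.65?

S_{D/U} = (k₁/k₂)·C_A⁻¹ ⇒ C_A = (S·k₂/k₁)^(-1).
= (5.65×0.777/5.57)^(-1) = (0.7882)^(-1) = 1.27 kmol/m³.

1.27 kmol/m³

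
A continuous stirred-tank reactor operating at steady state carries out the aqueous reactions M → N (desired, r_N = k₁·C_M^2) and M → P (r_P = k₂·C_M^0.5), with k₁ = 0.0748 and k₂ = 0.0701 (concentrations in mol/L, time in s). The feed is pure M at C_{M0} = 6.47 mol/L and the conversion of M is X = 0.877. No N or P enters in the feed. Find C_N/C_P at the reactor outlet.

Exit C_M = C_{M0}(1−X) = 6.47×0.123 = 0.7958 mol/L.
Rates in a CSTR are evaluated at the outlet concentration: r_N = 0.0748×0.7958^2 = 0.04737, r_P = 0.0701×0.7958^0.5 = 0.06253.
Overall selectivity = C_N/C_P = r_Nτ/(r_Pτ) = r_N/r_P = 0.758.

0.758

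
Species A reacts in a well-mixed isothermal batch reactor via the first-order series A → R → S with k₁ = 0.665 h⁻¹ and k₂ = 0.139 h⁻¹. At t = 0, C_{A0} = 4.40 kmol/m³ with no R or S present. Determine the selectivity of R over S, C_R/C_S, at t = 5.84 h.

The intermediate concentration in a first-order A→B→C sequence is C_R = k₁C_{A0}(e^(−k₁t) − e^(−k₂t))/(k₂−k₁).
e^(−k₁t) = e^(−0.665×5.84) = e^(−3.884) = 0.02058; e^(−k₂t) = e^(−0.8118) = 0.4441.
C_R = 0.665×4.40/(0.139−0.665) × (0.02058−0.4441) = (-5.563)×(-0.4235) = 2.356 kmol/m³.
C_A = C_{A0}e^(−k₁t) = 0.09054 kmol/m³, so C_S = C_{A0}−C_A−C_R = 1.954 kmol/m³; C_R/C_S = 1.21.

1.21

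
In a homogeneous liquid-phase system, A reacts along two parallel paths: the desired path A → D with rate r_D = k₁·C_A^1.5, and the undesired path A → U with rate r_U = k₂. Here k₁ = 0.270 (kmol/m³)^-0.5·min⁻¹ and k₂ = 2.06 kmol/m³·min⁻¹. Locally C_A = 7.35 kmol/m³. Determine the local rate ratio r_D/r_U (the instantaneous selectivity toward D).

S_{D/U} = r_D/r_U = (k₁·C_A^1.5)/(k₂) = (k₁/k₂)·C_A^1.5.
= (0.270×7.350^1.5) / (2.06) = 5.380/2.060 = 2.61.
Since the desired path is higher order in A, keeping C_A high (PFR or concentrated feed) favours D.

2.61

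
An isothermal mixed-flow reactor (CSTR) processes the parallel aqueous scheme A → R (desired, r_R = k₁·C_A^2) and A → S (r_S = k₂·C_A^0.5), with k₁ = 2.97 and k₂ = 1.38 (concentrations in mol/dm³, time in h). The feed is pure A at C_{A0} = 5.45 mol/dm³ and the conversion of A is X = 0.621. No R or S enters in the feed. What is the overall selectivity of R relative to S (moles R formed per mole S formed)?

Exit C_A = C_{A0}(1−X) = 5.45×0.379 = 2.066 mol/dm³.
Rates in a CSTR are evaluated at the outlet concentration: r_R = 2.97×2.066^2 = 12.67, r_S = 1.38×2.066^0.5 = 1.983.
Overall selectivity = C_R/C_S = r_Rτ/(r_Sτ) = r_R/r_S = 6.39.

6.39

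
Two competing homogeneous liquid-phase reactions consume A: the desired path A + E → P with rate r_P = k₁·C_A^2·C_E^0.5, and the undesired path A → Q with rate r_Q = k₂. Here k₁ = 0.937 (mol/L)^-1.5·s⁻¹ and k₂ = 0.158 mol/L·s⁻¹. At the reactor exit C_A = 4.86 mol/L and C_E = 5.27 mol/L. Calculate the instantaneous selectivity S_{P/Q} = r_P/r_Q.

S_{P/Q} = r_P/r_Q = (k₁·C_A^2·C_E^0.5)/(k₂) = (k₁/k₂)·C_A^2·C_E^0.5.
= (0.937×4.860^2×5.270^0.5) / (0.158) = 50.81/0.1580 = 322.

322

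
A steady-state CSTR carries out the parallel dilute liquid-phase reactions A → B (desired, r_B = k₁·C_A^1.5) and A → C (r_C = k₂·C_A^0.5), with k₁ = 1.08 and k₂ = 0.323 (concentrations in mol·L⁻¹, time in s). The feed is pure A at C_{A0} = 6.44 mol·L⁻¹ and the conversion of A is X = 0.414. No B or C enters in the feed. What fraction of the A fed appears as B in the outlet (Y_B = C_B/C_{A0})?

Exit C_A = C_{A0}(1−X) = 6.44×0.586 = 3.774 mol·L⁻¹.
Rates in a CSTR are evaluated at the outlet concentration: r_B = 1.08×3.774^1.5 = 7.918, r_C = 0.323×3.774^0.5 = 0.6275.
Fraction of consumed A going to B: r_B/(r_B+r_C) = 0.9266.
C_B = 0.9266·C_{A0}·X = 0.9266×6.44×0.414 = 2.47 mol·L⁻¹; Y_B = C_B/C_{A0} = 0.384.

0.384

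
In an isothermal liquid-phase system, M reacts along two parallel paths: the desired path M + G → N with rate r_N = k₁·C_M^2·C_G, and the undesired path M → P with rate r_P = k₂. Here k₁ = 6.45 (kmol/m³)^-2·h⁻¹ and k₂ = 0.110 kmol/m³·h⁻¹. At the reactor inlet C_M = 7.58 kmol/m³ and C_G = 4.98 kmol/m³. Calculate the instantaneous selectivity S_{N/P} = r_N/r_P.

16778

S_{N/P} = r_N/r_P = (k₁·C_M^2·C_G)/(k₂) = (k₁/k₂)·C_M^2·C_G.
= (6.45×7.580^2×4.980) / (0.110) = 1846/0.1100 = 16778.
Since the desired path is higher order in M, keeping C_M high (PFR or concentrated feed) favours N.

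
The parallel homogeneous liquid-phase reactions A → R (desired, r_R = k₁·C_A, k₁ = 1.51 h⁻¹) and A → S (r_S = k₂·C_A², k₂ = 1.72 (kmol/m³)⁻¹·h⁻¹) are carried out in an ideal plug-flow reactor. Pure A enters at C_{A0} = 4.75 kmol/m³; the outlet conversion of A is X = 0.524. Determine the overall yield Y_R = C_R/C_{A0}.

C_A = C_{A0}(1−X) = 2.261 kmol/m³.
Along a PFR/batch, dC_R/dC_A = −r_R/(r_R+r_S) = −k₁/(k₁+k₂·C_A).
Integrating from C_{A0} to C_A: C_R = (1.51/1.72)·ln[(1.51+1.72·4.75)/(1.51+1.72·2.26)] = 0.8779·ln(9.680/5.399) = 0.5126 kmol/m³.
Y_R = C_R/C_{A0} = 0.5126/4.75 = 0.108.

0.108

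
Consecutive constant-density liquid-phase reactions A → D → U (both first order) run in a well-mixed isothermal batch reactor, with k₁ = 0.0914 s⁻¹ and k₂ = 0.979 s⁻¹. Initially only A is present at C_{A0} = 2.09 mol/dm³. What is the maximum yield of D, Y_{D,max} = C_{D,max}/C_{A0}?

0.0731

For a first-order series the maximum intermediate yield is C_{D,max}/C_{A0} = (k₁/k₂)^[k₂/(k₂−k₁)].
= (0.0914/0.979)^(0.979/(0.979−0.0914)) = (0.09336)^(1.103) = 0.07313.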